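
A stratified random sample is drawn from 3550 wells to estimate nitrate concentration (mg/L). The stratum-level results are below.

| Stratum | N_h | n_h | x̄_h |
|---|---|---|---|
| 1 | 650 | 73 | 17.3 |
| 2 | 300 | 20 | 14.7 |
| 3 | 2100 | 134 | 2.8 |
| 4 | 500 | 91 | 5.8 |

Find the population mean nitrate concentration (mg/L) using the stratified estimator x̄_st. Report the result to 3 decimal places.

N = Σ N_h = 3550. Stratum weights W_h = N_h/N.
x̄_st = (650·17.3 + 300·14.7 + 2100·2.8 + 500·5.8) / 3550 = 6.88310

x̄_st ≈ 6.883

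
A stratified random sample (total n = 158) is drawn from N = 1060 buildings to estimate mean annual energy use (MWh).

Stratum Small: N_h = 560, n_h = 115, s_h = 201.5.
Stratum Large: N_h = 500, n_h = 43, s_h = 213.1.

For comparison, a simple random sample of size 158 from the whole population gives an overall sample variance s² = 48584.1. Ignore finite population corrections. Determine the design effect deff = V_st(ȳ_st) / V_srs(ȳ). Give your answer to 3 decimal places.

V̂(ȳ_st) = Σ W_h² s_h²/n_h, with W_h = N_h/N and N = 1060:
  stratum Small: (560/1060)²·201.5²/115 = 98.5409
  stratum Large: (500/1060)²·213.1²/43 = 234.978
V_st = 333.519
V_srs = s²/n = 48584.1/158 = 307.494
deff = V_st / V_srs = 333.519/307.494 = 1.0846

deff ≈ 1.085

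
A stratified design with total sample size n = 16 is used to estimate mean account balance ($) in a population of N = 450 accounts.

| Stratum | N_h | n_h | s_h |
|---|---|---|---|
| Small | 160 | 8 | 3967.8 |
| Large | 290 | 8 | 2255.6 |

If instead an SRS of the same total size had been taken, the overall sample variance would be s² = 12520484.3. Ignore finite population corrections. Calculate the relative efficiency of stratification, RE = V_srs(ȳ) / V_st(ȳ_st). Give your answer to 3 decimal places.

RE ≈ 1.526

V̂(ȳ_st) = Σ W_h² s_h²/n_h, with W_h = N_h/N and N = 450:
  stratum Small: (160/450)²·3967.8²/8 = 248785
  stratum Large: (290/450)²·2255.6²/8 = 264122
V_st = 512908
V_srs = s²/n = 12520484.3/16 = 782530
Relative efficiency = V_srs / V_st = 782530/512908 = 1.5257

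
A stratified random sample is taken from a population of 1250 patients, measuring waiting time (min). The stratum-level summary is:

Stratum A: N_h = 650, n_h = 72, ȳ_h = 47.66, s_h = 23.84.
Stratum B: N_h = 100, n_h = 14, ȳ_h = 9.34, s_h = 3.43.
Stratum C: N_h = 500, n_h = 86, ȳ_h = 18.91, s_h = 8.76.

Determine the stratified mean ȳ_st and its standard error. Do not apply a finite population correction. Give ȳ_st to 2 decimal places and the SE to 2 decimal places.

ȳ_st ≈ 33.09, SE ≈ 1.51

ȳ_st = Σ W_h ȳ_h = (650·47.66 + 100·9.34 + 500·18.91)/1250 = 33.09440
V̂(ȳ_st) = Σ W_h² s_h²/n_h, with W_h = N_h/N and N = 1250:
  stratum A: (650/1250)²·23.84²/72 = 2.13445
  stratum B: (100/1250)²·3.43²/14 = 0.00537824
  stratum C: (500/1250)²·8.76²/86 = 0.142768
V̂(ȳ_st) = 2.2826
SE(ȳ_st) = √2.2826 = 1.51083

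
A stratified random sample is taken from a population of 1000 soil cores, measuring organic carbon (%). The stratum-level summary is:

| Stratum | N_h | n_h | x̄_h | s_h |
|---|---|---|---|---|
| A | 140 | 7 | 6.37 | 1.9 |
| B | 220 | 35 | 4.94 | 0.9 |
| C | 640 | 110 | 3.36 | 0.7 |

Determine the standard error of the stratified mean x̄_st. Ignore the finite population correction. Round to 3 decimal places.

V̂(x̄_st) = Σ W_h² s_h²/n_h, with W_h = N_h/N and N = 1000:
  stratum A: (140/1000)²·1.9²/7 = 0.010108
  stratum B: (220/1000)²·0.9²/35 = 0.00112011
  stratum C: (640/1000)²·0.7²/110 = 0.00182458
V̂(x̄_st) = 0.0130527
SE(x̄_st) = √0.0130527 = 0.114248

SE(x̄_st) ≈ 0.114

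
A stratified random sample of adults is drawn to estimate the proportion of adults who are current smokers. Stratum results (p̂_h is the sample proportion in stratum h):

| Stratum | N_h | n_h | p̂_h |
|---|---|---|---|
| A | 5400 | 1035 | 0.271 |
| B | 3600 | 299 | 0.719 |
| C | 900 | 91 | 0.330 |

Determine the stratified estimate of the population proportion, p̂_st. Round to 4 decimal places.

N = 9900; stratum weights W_h = N_h/N.
p̂_st = Σ W_h p̂_h = (5400·0.271 + 3600·0.719 + 900·0.330)/9900 = 0.43927

p̂_st ≈ 0.4393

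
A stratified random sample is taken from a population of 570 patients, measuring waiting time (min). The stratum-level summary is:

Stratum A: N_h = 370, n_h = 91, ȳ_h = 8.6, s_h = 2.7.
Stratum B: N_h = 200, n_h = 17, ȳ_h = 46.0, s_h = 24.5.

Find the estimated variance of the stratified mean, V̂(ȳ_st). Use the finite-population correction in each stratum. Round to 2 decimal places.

V̂(ȳ_st) = Σ W_h² (1 − n_h/N_h) s_h²/n_h, with W_h = N_h/N and N = 570:
  stratum A: (370/570)²·(1 − 91/370)·2.7²/91 = 0.0254532
  stratum B: (200/570)²·(1 − 17/200)·24.5²/17 = 3.97754
V̂(ȳ_st) = 4.00299

V̂(ȳ_st) ≈ 4.00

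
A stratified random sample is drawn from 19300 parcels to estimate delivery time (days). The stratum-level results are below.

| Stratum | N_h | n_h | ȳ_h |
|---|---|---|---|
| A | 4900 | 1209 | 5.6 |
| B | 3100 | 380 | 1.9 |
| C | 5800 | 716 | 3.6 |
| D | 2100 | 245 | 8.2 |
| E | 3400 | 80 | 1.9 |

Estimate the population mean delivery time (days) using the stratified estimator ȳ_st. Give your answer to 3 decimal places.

ȳ_st ≈ 4.036

N = Σ N_h = 19300. Stratum weights W_h = N_h/N.
ȳ_st = (4900·5.6 + 3100·1.9 + 5800·3.6 + 2100·8.2 + 3400·1.9) / 19300 = 4.03575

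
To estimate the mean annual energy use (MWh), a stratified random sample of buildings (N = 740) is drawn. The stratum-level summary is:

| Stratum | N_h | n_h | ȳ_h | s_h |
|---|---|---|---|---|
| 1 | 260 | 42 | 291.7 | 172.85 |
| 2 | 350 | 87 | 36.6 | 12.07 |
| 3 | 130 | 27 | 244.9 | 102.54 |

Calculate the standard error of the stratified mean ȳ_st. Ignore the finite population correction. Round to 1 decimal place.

SE(ȳ_st) ≈ 10.0

V̂(ȳ_st) = Σ W_h² s_h²/n_h, with W_h = N_h/N and N = 740:
  stratum 1: (260/740)²·172.85²/42 = 87.8158
  stratum 2: (350/740)²·12.07²/87 = 0.3746
  stratum 3: (130/740)²·102.54²/27 = 12.0184
V̂(ȳ_st) = 100.209
SE(ȳ_st) = √100.209 = 10.0104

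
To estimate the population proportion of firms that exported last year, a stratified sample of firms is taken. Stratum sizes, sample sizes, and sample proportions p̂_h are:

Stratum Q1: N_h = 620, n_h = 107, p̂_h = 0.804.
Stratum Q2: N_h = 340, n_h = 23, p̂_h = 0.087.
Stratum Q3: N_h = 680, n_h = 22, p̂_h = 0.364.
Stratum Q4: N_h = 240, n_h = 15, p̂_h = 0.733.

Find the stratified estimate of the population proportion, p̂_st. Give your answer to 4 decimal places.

p̂_st ≈ 0.5061

N = 1880; stratum weights W_h = N_h/N.
p̂_st = Σ W_h p̂_h = (620·0.804 + 340·0.087 + 680·0.364 + 240·0.733)/1880 = 0.50612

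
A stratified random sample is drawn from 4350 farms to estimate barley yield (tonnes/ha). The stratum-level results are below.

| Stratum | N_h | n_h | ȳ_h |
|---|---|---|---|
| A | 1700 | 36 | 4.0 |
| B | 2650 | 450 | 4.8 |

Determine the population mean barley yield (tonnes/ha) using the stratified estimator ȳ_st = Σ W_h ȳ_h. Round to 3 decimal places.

N = Σ N_h = 4350. Stratum weights W_h = N_h/N.
ȳ_st = (1700·4.0 + 2650·4.8) / 4350 = 4.48736

ȳ_st ≈ 4.487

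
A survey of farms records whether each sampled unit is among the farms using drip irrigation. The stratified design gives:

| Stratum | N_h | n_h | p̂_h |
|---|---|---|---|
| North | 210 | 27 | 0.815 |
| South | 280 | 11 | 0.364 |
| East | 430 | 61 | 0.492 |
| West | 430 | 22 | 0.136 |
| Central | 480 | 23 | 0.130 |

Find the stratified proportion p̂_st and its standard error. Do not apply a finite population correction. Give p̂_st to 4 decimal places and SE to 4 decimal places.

N = 1830; stratum weights W_h = N_h/N.
p̂_st = Σ W_h p̂_h = (210·0.815 + 280·0.364 + 430·0.492 + 430·0.136 + 480·0.130)/1830 = 0.33088
V̂(p̂_st) = Σ W_h² p̂_h(1−p̂_h)/(n_h−1):
  stratum North: (210/1830)²·0.815·0.185/26 = 7.63647e-05
  stratum South: (280/1830)²·0.364·0.636/10 = 0.000541966
  stratum East: (430/1830)²·0.492·0.508/60 = 0.000229992
  stratum West: (430/1830)²·0.136·0.864/21 = 0.000308936
  stratum Central: (480/1830)²·0.130·0.870/22 = 0.000353688
V̂(p̂_st) = 0.00151095; SE = √V̂ = 0.0388709

p̂_st ≈ 0.3309, SE ≈ 0.0389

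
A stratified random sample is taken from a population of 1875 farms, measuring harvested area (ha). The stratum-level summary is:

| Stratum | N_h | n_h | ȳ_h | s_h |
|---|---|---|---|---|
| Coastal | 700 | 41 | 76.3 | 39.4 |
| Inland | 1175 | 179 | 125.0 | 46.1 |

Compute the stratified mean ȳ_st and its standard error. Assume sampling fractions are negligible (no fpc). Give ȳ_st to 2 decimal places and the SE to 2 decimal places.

ȳ_st ≈ 106.82, SE ≈ 3.15

ȳ_st = Σ W_h ȳ_h = (700·76.3 + 1175·125.0)/1875 = 106.81867
V̂(ȳ_st) = Σ W_h² s_h²/n_h, with W_h = N_h/N and N = 1875:
  stratum Coastal: (700/1875)²·39.4²/41 = 5.27718
  stratum Inland: (1175/1875)²·46.1²/179 = 4.66253
V̂(ȳ_st) = 9.93972
SE(ȳ_st) = √9.93972 = 3.15273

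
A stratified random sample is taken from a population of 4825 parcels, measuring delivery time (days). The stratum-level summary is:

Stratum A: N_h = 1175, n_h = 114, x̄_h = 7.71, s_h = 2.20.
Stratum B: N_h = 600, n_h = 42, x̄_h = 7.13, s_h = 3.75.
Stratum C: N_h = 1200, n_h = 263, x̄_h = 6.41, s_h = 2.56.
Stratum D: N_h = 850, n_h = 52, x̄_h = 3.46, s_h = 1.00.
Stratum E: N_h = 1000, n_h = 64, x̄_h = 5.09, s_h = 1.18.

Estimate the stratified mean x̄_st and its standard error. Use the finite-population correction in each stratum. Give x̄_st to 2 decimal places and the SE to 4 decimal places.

x̄_st ≈ 6.02, SE ≈ 0.0986

x̄_st = Σ W_h x̄_h = (1175·7.71 + 600·7.13 + 1200·6.41 + 850·3.46 + 1000·5.09)/4825 = 6.02285
V̂(x̄_st) = Σ W_h² (1 − n_h/N_h) s_h²/n_h, with W_h = N_h/N and N = 4825:
  stratum A: (1175/4825)²·(1 − 114/1175)·2.20²/114 = 0.00227352
  stratum B: (600/4825)²·(1 − 42/600)·3.75²/42 = 0.00481509
  stratum C: (1200/4825)²·(1 − 263/1200)·2.56²/263 = 0.00120351
  stratum D: (850/4825)²·(1 − 52/850)·1.00²/52 = 0.000560304
  stratum E: (1000/4825)²·(1 − 64/1000)·1.18²/64 = 0.000874712
V̂(x̄_st) = 0.00972714
SE(x̄_st) = √0.00972714 = 0.0986262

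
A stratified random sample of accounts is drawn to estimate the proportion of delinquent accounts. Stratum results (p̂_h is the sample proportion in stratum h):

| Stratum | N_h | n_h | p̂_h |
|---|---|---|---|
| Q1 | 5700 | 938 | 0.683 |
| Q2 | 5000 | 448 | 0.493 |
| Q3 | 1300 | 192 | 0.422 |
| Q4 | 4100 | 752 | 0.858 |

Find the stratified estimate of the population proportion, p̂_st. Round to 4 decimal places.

p̂_st ≈ 0.6475

N = 16100; stratum weights W_h = N_h/N.
p̂_st = Σ W_h p̂_h = (5700·0.683 + 5000·0.493 + 1300·0.422 + 4100·0.858)/16100 = 0.64748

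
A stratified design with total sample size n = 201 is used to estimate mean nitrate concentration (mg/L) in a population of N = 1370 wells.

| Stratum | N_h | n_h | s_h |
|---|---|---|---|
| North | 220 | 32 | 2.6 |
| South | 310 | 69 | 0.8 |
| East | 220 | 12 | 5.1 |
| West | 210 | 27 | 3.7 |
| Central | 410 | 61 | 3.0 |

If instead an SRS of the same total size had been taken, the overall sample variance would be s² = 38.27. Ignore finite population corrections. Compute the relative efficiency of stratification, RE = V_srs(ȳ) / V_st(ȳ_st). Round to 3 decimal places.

V̂(ȳ_st) = Σ W_h² s_h²/n_h, with W_h = N_h/N and N = 1370:
  stratum North: (220/1370)²·2.6²/32 = 0.00544755
  stratum South: (310/1370)²·0.8²/69 = 0.000474912
  stratum East: (220/1370)²·5.1²/12 = 0.0558938
  stratum West: (210/1370)²·3.7²/27 = 0.0119134
  stratum Central: (410/1370)²·3.0²/61 = 0.0132142
V_st = 0.0869438
V_srs = s²/n = 38.27/201 = 0.190398
Relative efficiency = V_srs / V_st = 0.190398/0.0869438 = 2.1899

RE ≈ 2.190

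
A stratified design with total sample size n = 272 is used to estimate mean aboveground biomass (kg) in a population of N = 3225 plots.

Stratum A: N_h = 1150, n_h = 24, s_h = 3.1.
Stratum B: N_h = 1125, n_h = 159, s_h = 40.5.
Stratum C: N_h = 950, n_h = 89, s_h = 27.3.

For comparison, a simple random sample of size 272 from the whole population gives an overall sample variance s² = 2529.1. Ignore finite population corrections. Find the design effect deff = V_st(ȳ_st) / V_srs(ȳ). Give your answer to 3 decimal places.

V̂(ȳ_st) = Σ W_h² s_h²/n_h, with W_h = N_h/N and N = 3225:
  stratum A: (1150/3225)²·3.1²/24 = 0.0509153
  stratum B: (1125/3225)²·40.5²/159 = 1.25533
  stratum C: (950/3225)²·27.3²/89 = 0.726646
V_st = 2.03289
V_srs = s²/n = 2529.1/272 = 9.29816
deff = V_st / V_srs = 2.03289/9.29816 = 0.2186

deff ≈ 0.219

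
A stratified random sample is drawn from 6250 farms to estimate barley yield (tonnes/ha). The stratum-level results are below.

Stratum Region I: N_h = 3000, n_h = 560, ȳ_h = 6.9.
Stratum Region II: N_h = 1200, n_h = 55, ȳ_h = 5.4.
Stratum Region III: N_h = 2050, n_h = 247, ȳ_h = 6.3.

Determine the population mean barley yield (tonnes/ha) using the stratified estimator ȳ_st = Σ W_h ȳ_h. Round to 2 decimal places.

N = Σ N_h = 6250. Stratum weights W_h = N_h/N.
ȳ_st = (3000·6.9 + 1200·5.4 + 2050·6.3) / 6250 = 6.4152

ȳ_st ≈ 6.42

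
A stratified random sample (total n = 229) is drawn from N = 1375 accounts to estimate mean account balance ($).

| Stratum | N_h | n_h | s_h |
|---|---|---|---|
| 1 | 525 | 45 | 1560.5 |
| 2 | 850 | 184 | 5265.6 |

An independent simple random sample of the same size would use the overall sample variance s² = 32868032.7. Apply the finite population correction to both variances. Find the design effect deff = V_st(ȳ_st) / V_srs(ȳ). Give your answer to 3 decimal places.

deff ≈ 0.437

V̂(ȳ_st) = Σ W_h² (1 − n_h/N_h) s_h²/n_h, with W_h = N_h/N and N = 1375:
  stratum 1: (525/1375)²·(1 − 45/525)·1560.5²/45 = 7212.9
  stratum 2: (850/1375)²·(1 − 184/850)·5265.6²/184 = 45119.6
V_st = 52332.5
V_srs = (1 − 229/1375)·32868032.7/229 = 119625
deff = V_st / V_srs = 52332.5/119625 = 0.4375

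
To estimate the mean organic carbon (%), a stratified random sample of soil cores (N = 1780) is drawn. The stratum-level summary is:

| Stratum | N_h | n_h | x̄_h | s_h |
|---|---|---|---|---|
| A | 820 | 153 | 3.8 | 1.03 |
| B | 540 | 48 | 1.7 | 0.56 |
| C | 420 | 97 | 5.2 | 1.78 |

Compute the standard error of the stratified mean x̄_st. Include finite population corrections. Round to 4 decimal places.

SE(x̄_st) ≈ 0.0561

V̂(x̄_st) = Σ W_h² (1 − n_h/N_h) s_h²/n_h, with W_h = N_h/N and N = 1780:
  stratum A: (820/1780)²·(1 − 153/820)·1.03²/153 = 0.00119697
  stratum B: (540/1780)²·(1 − 48/540)·0.56²/48 = 0.00054784
  stratum C: (420/1780)²·(1 − 97/420)·1.78²/97 = 0.00139856
V̂(x̄_st) = 0.00314337
SE(x̄_st) = √0.00314337 = 0.0560657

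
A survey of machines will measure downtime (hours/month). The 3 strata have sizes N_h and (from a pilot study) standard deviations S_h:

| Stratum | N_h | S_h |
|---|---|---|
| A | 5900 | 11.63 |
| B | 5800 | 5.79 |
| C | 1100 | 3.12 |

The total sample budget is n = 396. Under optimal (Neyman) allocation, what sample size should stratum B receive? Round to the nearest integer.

126

Neyman allocation: n_h = n · N_h S_h / Σ N_i S_i, with n = 396.
  stratum A: N_h·S_h = 5900·11.63 = 68617.00
  stratum B: N_h·S_h = 5800·5.79 = 33582.00
  stratum C: N_h·S_h = 1100·3.12 = 3432.00
Σ N_h S_h = 105631.00
n for stratum B = 396·33582.00/105631.00 = 125.896 → 126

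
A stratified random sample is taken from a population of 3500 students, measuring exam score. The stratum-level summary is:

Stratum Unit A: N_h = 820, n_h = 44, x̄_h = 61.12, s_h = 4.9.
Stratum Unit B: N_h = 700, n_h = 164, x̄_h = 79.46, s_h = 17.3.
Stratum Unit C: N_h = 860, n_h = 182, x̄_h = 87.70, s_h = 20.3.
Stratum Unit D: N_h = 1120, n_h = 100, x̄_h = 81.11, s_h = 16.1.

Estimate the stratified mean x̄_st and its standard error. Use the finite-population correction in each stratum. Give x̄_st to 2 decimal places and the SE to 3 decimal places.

x̄_st = Σ W_h x̄_h = (820·61.12 + 700·79.46 + 860·87.70 + 1120·81.11)/3500 = 77.71589
V̂(x̄_st) = Σ W_h² (1 − n_h/N_h) s_h²/n_h, with W_h = N_h/N and N = 3500:
  stratum Unit A: (820/3500)²·(1 − 44/820)·4.9²/44 = 0.0283452
  stratum Unit B: (700/3500)²·(1 − 164/700)·17.3²/164 = 0.0558953
  stratum Unit C: (860/3500)²·(1 − 182/860)·20.3²/182 = 0.107774
  stratum Unit D: (1120/3500)²·(1 − 100/1120)·16.1²/100 = 0.241732
V̂(x̄_st) = 0.433746
SE(x̄_st) = √0.433746 = 0.658594

x̄_st ≈ 77.72, SE ≈ 0.659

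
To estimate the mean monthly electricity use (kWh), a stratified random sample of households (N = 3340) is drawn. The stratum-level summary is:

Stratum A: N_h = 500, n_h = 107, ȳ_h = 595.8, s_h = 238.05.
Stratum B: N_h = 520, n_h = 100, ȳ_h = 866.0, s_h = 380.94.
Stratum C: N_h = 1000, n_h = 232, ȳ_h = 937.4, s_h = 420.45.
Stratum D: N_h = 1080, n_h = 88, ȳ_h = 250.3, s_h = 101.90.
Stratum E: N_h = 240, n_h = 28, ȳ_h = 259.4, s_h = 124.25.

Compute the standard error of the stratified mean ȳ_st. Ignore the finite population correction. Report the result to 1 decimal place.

SE(ȳ_st) ≈ 11.4

V̂(ȳ_st) = Σ W_h² s_h²/n_h, with W_h = N_h/N and N = 3340:
  stratum A: (500/3340)²·238.05²/107 = 11.8686
  stratum B: (520/3340)²·380.94²/100 = 35.1744
  stratum C: (1000/3340)²·420.45²/232 = 68.3043
  stratum D: (1080/3340)²·101.90²/88 = 12.3373
  stratum E: (240/3340)²·124.25²/28 = 2.84685
V̂(ȳ_st) = 130.531
SE(ȳ_st) = √130.531 = 11.425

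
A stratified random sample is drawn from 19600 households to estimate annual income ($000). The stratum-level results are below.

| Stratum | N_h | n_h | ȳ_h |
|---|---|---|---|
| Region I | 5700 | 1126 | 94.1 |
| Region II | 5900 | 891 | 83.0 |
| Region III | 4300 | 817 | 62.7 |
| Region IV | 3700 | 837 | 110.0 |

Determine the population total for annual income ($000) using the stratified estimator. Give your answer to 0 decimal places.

τ̂_st = Σ N_h ȳ_h = 5700·94.1 + 5900·83.0 + 4300·62.7 + 3700·110.0 = 1702680

τ̂_st ≈ 1702680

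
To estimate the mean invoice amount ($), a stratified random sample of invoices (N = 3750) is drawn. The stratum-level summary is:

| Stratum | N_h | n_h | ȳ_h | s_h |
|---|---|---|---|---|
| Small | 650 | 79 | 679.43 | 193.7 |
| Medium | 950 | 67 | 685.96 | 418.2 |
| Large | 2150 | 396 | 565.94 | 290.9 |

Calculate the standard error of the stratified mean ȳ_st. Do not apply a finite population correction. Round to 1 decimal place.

V̂(ȳ_st) = Σ W_h² s_h²/n_h, with W_h = N_h/N and N = 3750:
  stratum Small: (650/3750)²·193.7²/79 = 14.2691
  stratum Medium: (950/3750)²·418.2²/67 = 167.524
  stratum Large: (2150/3750)²·290.9²/396 = 70.2436
V̂(ȳ_st) = 252.037
SE(ȳ_st) = √252.037 = 15.8757

SE(ȳ_st) ≈ 15.9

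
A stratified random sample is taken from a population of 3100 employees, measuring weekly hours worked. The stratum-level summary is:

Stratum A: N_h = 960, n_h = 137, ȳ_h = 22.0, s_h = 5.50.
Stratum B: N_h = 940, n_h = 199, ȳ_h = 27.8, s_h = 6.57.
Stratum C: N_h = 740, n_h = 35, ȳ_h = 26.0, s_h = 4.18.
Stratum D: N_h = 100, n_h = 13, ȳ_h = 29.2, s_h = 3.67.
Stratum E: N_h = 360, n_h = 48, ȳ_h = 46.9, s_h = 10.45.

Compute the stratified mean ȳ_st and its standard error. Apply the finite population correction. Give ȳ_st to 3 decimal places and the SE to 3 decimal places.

ȳ_st ≈ 27.837, SE ≈ 0.297

ȳ_st = Σ W_h ȳ_h = (960·22.0 + 940·27.8 + 740·26.0 + 100·29.2 + 360·46.9)/3100 = 27.83742
V̂(ȳ_st) = Σ W_h² (1 − n_h/N_h) s_h²/n_h, with W_h = N_h/N and N = 3100:
  stratum A: (960/3100)²·(1 − 137/960)·5.50²/137 = 0.0181532
  stratum B: (940/3100)²·(1 − 199/940)·6.57²/199 = 0.0157217
  stratum C: (740/3100)²·(1 − 35/740)·4.18²/35 = 0.0271008
  stratum D: (100/3100)²·(1 − 13/100)·3.67²/13 = 0.000937961
  stratum E: (360/3100)²·(1 − 48/360)·10.45²/48 = 0.0265904
V̂(ȳ_st) = 0.0885041
SE(ȳ_st) = √0.0885041 = 0.297496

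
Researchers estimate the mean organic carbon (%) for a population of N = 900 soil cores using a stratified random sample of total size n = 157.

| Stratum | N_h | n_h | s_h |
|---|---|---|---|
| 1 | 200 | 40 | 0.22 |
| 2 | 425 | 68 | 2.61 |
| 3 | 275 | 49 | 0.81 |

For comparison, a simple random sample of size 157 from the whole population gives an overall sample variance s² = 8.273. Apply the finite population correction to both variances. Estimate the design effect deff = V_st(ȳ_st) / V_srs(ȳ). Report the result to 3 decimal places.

deff ≈ 0.456

V̂(ȳ_st) = Σ W_h² (1 − n_h/N_h) s_h²/n_h, with W_h = N_h/N and N = 900:
  stratum 1: (200/900)²·(1 − 40/200)·0.22²/40 = 4.78025e-05
  stratum 2: (425/900)²·(1 − 68/425)·2.61²/68 = 0.0187648
  stratum 3: (275/900)²·(1 − 49/275)·0.81²/49 = 0.00102738
V_st = 0.01984
V_srs = (1 − 157/900)·8.273/157 = 0.043502
deff = V_st / V_srs = 0.01984/0.043502 = 0.4561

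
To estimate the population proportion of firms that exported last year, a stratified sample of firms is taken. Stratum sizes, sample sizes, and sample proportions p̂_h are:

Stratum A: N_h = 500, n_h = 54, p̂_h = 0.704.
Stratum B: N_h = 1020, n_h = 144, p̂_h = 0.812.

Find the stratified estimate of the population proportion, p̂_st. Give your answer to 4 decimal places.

p̂_st ≈ 0.7765

N = 1520; stratum weights W_h = N_h/N.
p̂_st = Σ W_h p̂_h = (500·0.704 + 1020·0.812)/1520 = 0.77647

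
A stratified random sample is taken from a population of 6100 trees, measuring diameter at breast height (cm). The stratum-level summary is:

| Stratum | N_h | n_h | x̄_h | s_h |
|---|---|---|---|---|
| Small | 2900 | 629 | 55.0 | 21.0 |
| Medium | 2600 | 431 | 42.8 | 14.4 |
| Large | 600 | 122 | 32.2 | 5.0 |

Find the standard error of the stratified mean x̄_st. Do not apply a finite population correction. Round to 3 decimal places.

SE(x̄_st) ≈ 0.498

V̂(x̄_st) = Σ W_h² s_h²/n_h, with W_h = N_h/N and N = 6100:
  stratum Small: (2900/6100)²·21.0²/629 = 0.158462
  stratum Medium: (2600/6100)²·14.4²/431 = 0.0874047
  stratum Large: (600/6100)²·5.0²/122 = 0.00198254
V̂(x̄_st) = 0.247849
SE(x̄_st) = √0.247849 = 0.497844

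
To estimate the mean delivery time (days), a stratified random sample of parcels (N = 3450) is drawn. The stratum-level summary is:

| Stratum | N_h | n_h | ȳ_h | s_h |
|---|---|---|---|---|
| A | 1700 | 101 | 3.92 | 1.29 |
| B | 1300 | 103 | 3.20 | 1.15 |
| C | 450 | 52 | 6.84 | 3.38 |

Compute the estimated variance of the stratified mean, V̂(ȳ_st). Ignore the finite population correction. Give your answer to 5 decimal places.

V̂(ȳ_st) = Σ W_h² s_h²/n_h, with W_h = N_h/N and N = 3450:
  stratum A: (1700/3450)²·1.29²/101 = 0.00400053
  stratum B: (1300/3450)²·1.15²/103 = 0.00182309
  stratum C: (450/3450)²·3.38²/52 = 0.00373781
V̂(ȳ_st) = 0.00956142

V̂(ȳ_st) ≈ 0.00956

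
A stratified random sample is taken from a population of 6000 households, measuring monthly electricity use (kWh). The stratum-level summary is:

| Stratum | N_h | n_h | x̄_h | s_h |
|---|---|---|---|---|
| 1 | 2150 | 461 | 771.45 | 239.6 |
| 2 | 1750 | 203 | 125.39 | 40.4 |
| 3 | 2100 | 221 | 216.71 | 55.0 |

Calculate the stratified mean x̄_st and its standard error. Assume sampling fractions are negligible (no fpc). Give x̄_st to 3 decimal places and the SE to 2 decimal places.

x̄_st = Σ W_h x̄_h = (2150·771.45 + 1750·125.39 + 2100·216.71)/6000 = 388.85683
V̂(x̄_st) = Σ W_h² s_h²/n_h, with W_h = N_h/N and N = 6000:
  stratum 1: (2150/6000)²·239.6²/461 = 15.99
  stratum 2: (1750/6000)²·40.4²/203 = 0.683975
  stratum 3: (2100/6000)²·55.0²/221 = 1.67675
V̂(x̄_st) = 18.3507
SE(x̄_st) = √18.3507 = 4.28377

x̄_st ≈ 388.857, SE ≈ 4.28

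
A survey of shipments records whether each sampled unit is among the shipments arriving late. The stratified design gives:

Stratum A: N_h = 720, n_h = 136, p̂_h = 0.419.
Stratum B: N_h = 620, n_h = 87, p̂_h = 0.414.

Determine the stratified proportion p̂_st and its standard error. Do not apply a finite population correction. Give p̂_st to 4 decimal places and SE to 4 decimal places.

N = 1340; stratum weights W_h = N_h/N.
p̂_st = Σ W_h p̂_h = (720·0.419 + 620·0.414)/1340 = 0.41669
V̂(p̂_st) = Σ W_h² p̂_h(1−p̂_h)/(n_h−1):
  stratum A: (720/1340)²·0.419·0.581/135 = 0.000520609
  stratum B: (620/1340)²·0.414·0.586/86 = 0.000603911
V̂(p̂_st) = 0.00112452; SE = √V̂ = 0.0335339

p̂_st ≈ 0.4167, SE ≈ 0.0335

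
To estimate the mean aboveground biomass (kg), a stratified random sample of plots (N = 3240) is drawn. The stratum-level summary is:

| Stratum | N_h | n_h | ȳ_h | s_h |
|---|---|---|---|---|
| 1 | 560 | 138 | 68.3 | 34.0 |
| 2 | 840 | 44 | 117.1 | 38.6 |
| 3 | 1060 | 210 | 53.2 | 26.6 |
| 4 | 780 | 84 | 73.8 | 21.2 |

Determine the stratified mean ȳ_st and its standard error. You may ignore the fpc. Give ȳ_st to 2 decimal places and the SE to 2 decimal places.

ȳ_st ≈ 77.34, SE ≈ 1.79

ȳ_st = Σ W_h ȳ_h = (560·68.3 + 840·117.1 + 1060·53.2 + 780·73.8)/3240 = 77.33580
V̂(ȳ_st) = Σ W_h² s_h²/n_h, with W_h = N_h/N and N = 3240:
  stratum 1: (560/3240)²·34.0²/138 = 0.250245
  stratum 2: (840/3240)²·38.6²/44 = 2.2761
  stratum 3: (1060/3240)²·26.6²/210 = 0.360633
  stratum 4: (780/3240)²·21.2²/84 = 0.310093
V̂(ȳ_st) = 3.19707
SE(ȳ_st) = √3.19707 = 1.78803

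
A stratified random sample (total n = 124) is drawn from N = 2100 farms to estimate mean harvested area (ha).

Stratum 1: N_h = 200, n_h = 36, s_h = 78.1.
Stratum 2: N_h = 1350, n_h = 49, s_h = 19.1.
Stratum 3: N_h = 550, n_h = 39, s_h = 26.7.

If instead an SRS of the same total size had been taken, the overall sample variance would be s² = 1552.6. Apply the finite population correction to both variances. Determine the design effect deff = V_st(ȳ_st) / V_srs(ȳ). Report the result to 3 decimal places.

V̂(ȳ_st) = Σ W_h² (1 − n_h/N_h) s_h²/n_h, with W_h = N_h/N and N = 2100:
  stratum 1: (200/2100)²·(1 − 36/200)·78.1²/36 = 1.26019
  stratum 2: (1350/2100)²·(1 − 49/1350)·19.1²/49 = 2.96513
  stratum 3: (550/2100)²·(1 − 39/550)·26.7²/39 = 1.16494
V_st = 5.39025
V_srs = (1 − 124/2100)·1552.6/124 = 11.7816
deff = V_st / V_srs = 5.39025/11.7816 = 0.4575

deff ≈ 0.458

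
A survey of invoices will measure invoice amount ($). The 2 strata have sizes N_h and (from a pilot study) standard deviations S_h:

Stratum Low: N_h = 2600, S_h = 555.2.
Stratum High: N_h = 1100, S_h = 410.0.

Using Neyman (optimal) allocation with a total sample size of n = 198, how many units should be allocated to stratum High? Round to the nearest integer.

47

Neyman allocation: n_h = n · N_h S_h / Σ N_i S_i, with n = 198.
  stratum Low: N_h·S_h = 2600·555.2 = 1443520.00
  stratum High: N_h·S_h = 1100·410.0 = 451000.00
Σ N_h S_h = 1894520.00
n for stratum High = 198·451000.00/1894520.00 = 47.135 → 47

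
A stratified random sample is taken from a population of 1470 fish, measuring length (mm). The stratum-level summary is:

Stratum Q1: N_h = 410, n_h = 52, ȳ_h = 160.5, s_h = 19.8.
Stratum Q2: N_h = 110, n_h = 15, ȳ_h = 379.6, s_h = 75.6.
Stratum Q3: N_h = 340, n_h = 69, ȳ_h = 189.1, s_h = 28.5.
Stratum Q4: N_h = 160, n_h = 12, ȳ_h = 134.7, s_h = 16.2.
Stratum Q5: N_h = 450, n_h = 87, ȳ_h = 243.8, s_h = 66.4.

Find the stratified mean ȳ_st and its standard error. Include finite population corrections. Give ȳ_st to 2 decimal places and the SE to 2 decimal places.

ȳ_st = Σ W_h ȳ_h = (410·160.5 + 110·379.6 + 340·189.1 + 160·134.7 + 450·243.8)/1470 = 206.20204
V̂(ȳ_st) = Σ W_h² (1 − n_h/N_h) s_h²/n_h, with W_h = N_h/N and N = 1470:
  stratum Q1: (410/1470)²·(1 − 52/410)·19.8²/52 = 0.512105
  stratum Q2: (110/1470)²·(1 − 15/110)·75.6²/15 = 1.84261
  stratum Q3: (340/1470)²·(1 − 69/340)·28.5²/69 = 0.501943
  stratum Q4: (160/1470)²·(1 − 12/160)·16.2²/12 = 0.23966
  stratum Q5: (450/1470)²·(1 − 87/450)·66.4²/87 = 3.8309
V̂(ȳ_st) = 6.92723
SE(ȳ_st) = √6.92723 = 2.63196

ȳ_st ≈ 206.20, SE ≈ 2.63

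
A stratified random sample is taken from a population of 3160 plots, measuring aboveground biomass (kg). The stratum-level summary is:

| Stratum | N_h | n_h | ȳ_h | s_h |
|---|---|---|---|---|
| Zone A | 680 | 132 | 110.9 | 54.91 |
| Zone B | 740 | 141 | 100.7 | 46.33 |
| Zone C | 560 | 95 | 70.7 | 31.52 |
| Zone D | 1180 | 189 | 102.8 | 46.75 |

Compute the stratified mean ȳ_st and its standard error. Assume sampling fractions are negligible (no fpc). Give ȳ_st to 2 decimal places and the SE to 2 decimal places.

ȳ_st ≈ 98.36, SE ≈ 1.96

ȳ_st = Σ W_h ȳ_h = (680·110.9 + 740·100.7 + 560·70.7 + 1180·102.8)/3160 = 98.36266
V̂(ȳ_st) = Σ W_h² s_h²/n_h, with W_h = N_h/N and N = 3160:
  stratum Zone A: (680/3160)²·54.91²/132 = 1.05772
  stratum Zone B: (740/3160)²·46.33²/141 = 0.834824
  stratum Zone C: (560/3160)²·31.52²/95 = 0.328436
  stratum Zone D: (1180/3160)²·46.75²/189 = 1.61247
V̂(ȳ_st) = 3.83345
SE(ȳ_st) = √3.83345 = 1.95792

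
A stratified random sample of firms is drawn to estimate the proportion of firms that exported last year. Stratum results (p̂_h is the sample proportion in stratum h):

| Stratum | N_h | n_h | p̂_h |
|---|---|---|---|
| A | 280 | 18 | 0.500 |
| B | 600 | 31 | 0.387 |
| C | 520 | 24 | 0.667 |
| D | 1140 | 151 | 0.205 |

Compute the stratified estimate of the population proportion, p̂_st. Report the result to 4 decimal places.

p̂_st ≈ 0.3751

N = 2540; stratum weights W_h = N_h/N.
p̂_st = Σ W_h p̂_h = (280·0.500 + 600·0.387 + 520·0.667 + 1140·0.205)/2540 = 0.37509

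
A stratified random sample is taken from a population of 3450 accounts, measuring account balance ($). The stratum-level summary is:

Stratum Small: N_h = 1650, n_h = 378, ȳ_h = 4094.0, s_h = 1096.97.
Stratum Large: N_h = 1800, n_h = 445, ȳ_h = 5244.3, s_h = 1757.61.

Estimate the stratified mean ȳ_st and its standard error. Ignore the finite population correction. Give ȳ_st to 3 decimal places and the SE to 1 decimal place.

ȳ_st ≈ 4694.157, SE ≈ 51.2

ȳ_st = Σ W_h ȳ_h = (1650·4094.0 + 1800·5244.3)/3450 = 4694.15652
V̂(ȳ_st) = Σ W_h² s_h²/n_h, with W_h = N_h/N and N = 3450:
  stratum Small: (1650/3450)²·1096.97²/378 = 728.161
  stratum Large: (1800/3450)²·1757.61²/445 = 1889.7
V̂(ȳ_st) = 2617.86
SE(ȳ_st) = √2617.86 = 51.165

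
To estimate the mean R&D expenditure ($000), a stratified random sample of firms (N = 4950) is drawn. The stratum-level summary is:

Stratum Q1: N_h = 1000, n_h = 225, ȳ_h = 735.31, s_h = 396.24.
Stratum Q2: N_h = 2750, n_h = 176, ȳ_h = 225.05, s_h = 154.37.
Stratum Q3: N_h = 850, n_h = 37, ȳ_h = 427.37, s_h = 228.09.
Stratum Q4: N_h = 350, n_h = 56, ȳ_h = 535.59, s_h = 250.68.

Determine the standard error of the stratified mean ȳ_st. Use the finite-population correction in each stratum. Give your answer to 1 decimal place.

SE(ȳ_st) ≈ 10.3

V̂(ȳ_st) = Σ W_h² (1 − n_h/N_h) s_h²/n_h, with W_h = N_h/N and N = 4950:
  stratum Q1: (1000/4950)²·(1 − 225/1000)·396.24²/225 = 22.0712
  stratum Q2: (2750/4950)²·(1 − 176/2750)·154.37²/176 = 39.1151
  stratum Q3: (850/4950)²·(1 − 37/850)·228.09²/37 = 39.6561
  stratum Q4: (350/4950)²·(1 − 56/350)·250.68²/56 = 4.71255
V̂(ȳ_st) = 105.555
SE(ȳ_st) = √105.555 = 10.274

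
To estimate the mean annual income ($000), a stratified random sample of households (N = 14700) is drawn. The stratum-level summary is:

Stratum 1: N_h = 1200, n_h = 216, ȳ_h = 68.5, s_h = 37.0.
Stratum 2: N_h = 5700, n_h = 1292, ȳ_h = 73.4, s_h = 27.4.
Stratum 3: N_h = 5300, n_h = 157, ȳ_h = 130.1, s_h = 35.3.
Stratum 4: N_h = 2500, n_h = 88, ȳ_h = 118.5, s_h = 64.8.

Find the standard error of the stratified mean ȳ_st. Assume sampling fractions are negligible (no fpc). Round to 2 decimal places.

V̂(ȳ_st) = Σ W_h² s_h²/n_h, with W_h = N_h/N and N = 14700:
  stratum 1: (1200/14700)²·37.0²/216 = 0.0422355
  stratum 2: (5700/14700)²·27.4²/1292 = 0.0873683
  stratum 3: (5300/14700)²·35.3²/157 = 1.03173
  stratum 4: (2500/14700)²·64.8²/88 = 1.38011
V̂(ȳ_st) = 2.54144
SE(ȳ_st) = √2.54144 = 1.59419

SE(ȳ_st) ≈ 1.59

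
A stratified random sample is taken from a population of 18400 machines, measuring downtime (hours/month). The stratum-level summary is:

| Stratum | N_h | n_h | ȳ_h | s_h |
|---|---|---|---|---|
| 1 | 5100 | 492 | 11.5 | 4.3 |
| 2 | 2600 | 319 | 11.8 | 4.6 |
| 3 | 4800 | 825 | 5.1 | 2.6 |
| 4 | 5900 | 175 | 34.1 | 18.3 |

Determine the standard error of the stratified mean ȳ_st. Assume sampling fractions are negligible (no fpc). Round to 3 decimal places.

SE(ȳ_st) ≈ 0.449

V̂(ȳ_st) = Σ W_h² s_h²/n_h, with W_h = N_h/N and N = 18400:
  stratum 1: (5100/18400)²·4.3²/492 = 0.0028872
  stratum 2: (2600/18400)²·4.6²/319 = 0.00132445
  stratum 3: (4800/18400)²·2.6²/825 = 0.000557622
  stratum 4: (5900/18400)²·18.3²/175 = 0.196758
V̂(ȳ_st) = 0.201527
SE(ȳ_st) = √0.201527 = 0.448918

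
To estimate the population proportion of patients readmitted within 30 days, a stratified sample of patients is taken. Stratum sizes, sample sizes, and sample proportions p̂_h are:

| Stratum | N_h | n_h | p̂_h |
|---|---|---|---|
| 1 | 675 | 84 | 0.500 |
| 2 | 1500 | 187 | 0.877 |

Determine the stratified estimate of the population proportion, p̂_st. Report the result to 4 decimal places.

N = 2175; stratum weights W_h = N_h/N.
p̂_st = Σ W_h p̂_h = (675·0.500 + 1500·0.877)/2175 = 0.76000

p̂_st ≈ 0.7600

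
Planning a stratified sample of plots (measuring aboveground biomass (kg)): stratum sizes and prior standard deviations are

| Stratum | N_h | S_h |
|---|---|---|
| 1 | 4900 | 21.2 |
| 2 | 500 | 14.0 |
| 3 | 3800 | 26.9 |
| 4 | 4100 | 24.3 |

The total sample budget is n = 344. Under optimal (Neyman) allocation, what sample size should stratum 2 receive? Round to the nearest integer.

Neyman allocation: n_h = n · N_h S_h / Σ N_i S_i, with n = 344.
  stratum 1: N_h·S_h = 4900·21.2 = 103880.00
  stratum 2: N_h·S_h = 500·14.0 = 7000.00
  stratum 3: N_h·S_h = 3800·26.9 = 102220.00
  stratum 4: N_h·S_h = 4100·24.3 = 99630.00
Σ N_h S_h = 312730.00
n for stratum 2 = 344·7000.00/312730.00 = 7.700 → 8

8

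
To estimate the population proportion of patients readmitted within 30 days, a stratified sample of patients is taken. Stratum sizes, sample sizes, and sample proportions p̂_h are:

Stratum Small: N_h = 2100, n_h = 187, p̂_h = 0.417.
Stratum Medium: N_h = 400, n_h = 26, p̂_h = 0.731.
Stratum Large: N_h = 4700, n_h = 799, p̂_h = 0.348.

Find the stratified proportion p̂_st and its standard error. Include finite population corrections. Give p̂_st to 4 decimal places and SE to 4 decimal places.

N = 7200; stratum weights W_h = N_h/N.
p̂_st = Σ W_h p̂_h = (2100·0.417 + 400·0.731 + 4700·0.348)/7200 = 0.38940
V̂(p̂_st) = Σ W_h² (1 − n_h/N_h) p̂_h(1−p̂_h)/(n_h−1):
  stratum Small: (2100/7200)²·(1 − 187/2100)·0.417·0.583/186 = 0.000101289
  stratum Medium: (400/7200)²·(1 − 26/400)·0.731·0.269/25 = 2.26985e-05
  stratum Large: (4700/7200)²·(1 − 799/4700)·0.348·0.652/798 = 0.000100562
V̂(p̂_st) = 0.000224549; SE = √V̂ = 0.014985

p̂_st ≈ 0.3894, SE ≈ 0.0150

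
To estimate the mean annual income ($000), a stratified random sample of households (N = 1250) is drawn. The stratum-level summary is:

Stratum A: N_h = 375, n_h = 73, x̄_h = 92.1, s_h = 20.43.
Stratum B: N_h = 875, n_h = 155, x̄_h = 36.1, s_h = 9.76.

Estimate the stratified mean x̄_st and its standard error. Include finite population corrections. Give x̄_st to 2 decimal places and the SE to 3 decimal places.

x̄_st ≈ 52.90, SE ≈ 0.814

x̄_st = Σ W_h x̄_h = (375·92.1 + 875·36.1)/1250 = 52.90000
V̂(x̄_st) = Σ W_h² (1 − n_h/N_h) s_h²/n_h, with W_h = N_h/N and N = 1250:
  stratum A: (375/1250)²·(1 − 73/375)·20.43²/73 = 0.414412
  stratum B: (875/1250)²·(1 − 155/875)·9.76²/155 = 0.247793
V̂(x̄_st) = 0.662204
SE(x̄_st) = √0.662204 = 0.813759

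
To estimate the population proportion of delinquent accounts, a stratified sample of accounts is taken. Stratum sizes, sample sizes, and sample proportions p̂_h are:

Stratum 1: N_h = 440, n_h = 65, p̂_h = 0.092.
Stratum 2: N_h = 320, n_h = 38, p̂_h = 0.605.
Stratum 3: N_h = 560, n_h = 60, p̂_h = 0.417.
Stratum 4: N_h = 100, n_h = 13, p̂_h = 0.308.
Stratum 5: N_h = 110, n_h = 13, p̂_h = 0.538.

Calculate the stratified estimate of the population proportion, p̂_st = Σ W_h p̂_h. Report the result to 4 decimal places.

N = 1530; stratum weights W_h = N_h/N.
p̂_st = Σ W_h p̂_h = (440·0.092 + 320·0.605 + 560·0.417 + 100·0.308 + 110·0.538)/1530 = 0.36443

p̂_st ≈ 0.3644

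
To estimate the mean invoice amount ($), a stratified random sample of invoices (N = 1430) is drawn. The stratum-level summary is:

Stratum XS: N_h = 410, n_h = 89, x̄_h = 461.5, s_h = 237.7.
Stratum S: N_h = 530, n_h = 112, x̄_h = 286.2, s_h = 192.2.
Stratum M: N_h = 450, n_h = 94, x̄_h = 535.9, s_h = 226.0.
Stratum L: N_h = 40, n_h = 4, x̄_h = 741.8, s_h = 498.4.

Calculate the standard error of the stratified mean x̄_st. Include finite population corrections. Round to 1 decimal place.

V̂(x̄_st) = Σ W_h² (1 − n_h/N_h) s_h²/n_h, with W_h = N_h/N and N = 1430:
  stratum XS: (410/1430)²·(1 − 89/410)·237.7²/89 = 40.8588
  stratum S: (530/1430)²·(1 − 112/530)·192.2²/112 = 35.7329
  stratum M: (450/1430)²·(1 − 94/450)·226.0²/94 = 42.5676
  stratum L: (40/1430)²·(1 − 4/40)·498.4²/4 = 43.7307
V̂(x̄_st) = 162.89
SE(x̄_st) = √162.89 = 12.7628

SE(x̄_st) ≈ 12.8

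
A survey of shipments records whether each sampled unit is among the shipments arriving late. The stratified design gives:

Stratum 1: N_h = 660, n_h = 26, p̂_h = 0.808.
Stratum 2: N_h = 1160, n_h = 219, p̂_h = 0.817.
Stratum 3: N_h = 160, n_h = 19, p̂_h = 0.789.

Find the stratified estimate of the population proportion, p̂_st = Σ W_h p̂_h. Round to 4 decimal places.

N = 1980; stratum weights W_h = N_h/N.
p̂_st = Σ W_h p̂_h = (660·0.808 + 1160·0.817 + 160·0.789)/1980 = 0.81174

p̂_st ≈ 0.8117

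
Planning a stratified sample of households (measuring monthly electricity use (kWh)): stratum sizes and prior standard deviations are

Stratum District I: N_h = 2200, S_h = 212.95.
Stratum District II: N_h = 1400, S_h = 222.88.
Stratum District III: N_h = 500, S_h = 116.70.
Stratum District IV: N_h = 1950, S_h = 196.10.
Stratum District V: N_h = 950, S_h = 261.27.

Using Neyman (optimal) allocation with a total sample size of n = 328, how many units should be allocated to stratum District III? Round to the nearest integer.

13

Neyman allocation: n_h = n · N_h S_h / Σ N_i S_i, with n = 328.
  stratum District I: N_h·S_h = 2200·212.95 = 468490.00
  stratum District II: N_h·S_h = 1400·222.88 = 312032.00
  stratum District III: N_h·S_h = 500·116.70 = 58350.00
  stratum District IV: N_h·S_h = 1950·196.10 = 382395.00
  stratum District V: N_h·S_h = 950·261.27 = 248206.50
Σ N_h S_h = 1469473.50
n for stratum District III = 328·58350.00/1469473.50 = 13.024 → 13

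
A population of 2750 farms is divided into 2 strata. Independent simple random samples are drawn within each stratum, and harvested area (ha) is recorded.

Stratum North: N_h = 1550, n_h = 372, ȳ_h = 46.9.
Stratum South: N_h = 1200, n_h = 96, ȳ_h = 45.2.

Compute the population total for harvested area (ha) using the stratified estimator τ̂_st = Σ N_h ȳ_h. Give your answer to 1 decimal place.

τ̂_st = Σ N_h ȳ_h = 1550·46.9 + 1200·45.2 = 126935.0

τ̂_st ≈ 126935.0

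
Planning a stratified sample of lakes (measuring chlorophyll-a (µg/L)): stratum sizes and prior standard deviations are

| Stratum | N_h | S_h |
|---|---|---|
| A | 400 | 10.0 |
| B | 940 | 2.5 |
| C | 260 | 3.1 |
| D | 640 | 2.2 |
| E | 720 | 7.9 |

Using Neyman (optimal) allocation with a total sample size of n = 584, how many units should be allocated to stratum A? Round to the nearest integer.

Neyman allocation: n_h = n · N_h S_h / Σ N_i S_i, with n = 584.
  stratum A: N_h·S_h = 400·10.0 = 4000.00
  stratum B: N_h·S_h = 940·2.5 = 2350.00
  stratum C: N_h·S_h = 260·3.1 = 806.00
  stratum D: N_h·S_h = 640·2.2 = 1408.00
  stratum E: N_h·S_h = 720·7.9 = 5688.00
Σ N_h S_h = 14252.00
n for stratum A = 584·4000.00/14252.00 = 163.907 → 164

164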